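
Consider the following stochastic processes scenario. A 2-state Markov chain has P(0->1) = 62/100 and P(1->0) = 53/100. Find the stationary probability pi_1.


Stationary distribution: pi_0 = p10/(p01+p10), pi_1 = p01/(p01+p10)
p01 = 0.6200, p10 = 0.5300
pi_1 = 0.5391

0.5391


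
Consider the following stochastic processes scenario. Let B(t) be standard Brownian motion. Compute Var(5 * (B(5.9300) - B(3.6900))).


Var(alpha*(B(t)-B(s))) = alpha^2 * (t-s)
= 5^2 * (5.9300 - 3.6900)
= 25 * 2.2400
= 56.0000

56.0000


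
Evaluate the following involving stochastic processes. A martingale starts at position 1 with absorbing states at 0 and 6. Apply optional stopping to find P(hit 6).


By optional stopping theorem: E(M at tau) = M(0) = 1
P(hit 6)*6 + P(hit 0)*0 = 1
P(hit 6) = (1 - 0)/(6 - 0) = 1/6 = 0.1667

0.1667


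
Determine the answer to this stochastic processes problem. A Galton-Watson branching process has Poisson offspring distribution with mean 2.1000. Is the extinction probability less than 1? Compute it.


Since mu = 2.1000 > 1, extinction prob q < 1.
Solve s = exp(mu*(s-1)) iteratively.
q = 0.1779

0.1779


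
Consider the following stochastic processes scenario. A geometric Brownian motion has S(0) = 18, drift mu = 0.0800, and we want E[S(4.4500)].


E[S(t)] = S(0) * exp(mu * t)
= 18 * exp(0.0800 * 4.4500)
= 18 * 1.4276
= 25.6969

25.6969


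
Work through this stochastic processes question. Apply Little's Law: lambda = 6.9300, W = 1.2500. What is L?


Little's Law: L = lambda * W
= 6.9300 * 1.2500
= 8.6625

8.6625


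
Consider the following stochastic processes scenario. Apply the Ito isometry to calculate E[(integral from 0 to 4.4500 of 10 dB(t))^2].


By Ito isometry: E[(int f dB)^2] = int f^2 dt
= 10^2 * 4.4500
= 100 * 4.4500 = 445.0000

445.0000


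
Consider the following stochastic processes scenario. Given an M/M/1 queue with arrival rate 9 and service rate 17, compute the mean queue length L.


rho = 9/17 = 0.5294
L = rho/(1-rho)
= 0.5294/0.4706
= 1.1250

1.1250


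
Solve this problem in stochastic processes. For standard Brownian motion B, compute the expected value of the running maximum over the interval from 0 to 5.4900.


E(max B(s)) = sqrt(2t/pi)
= sqrt(2*5.4900/pi)
= sqrt(3.4950)
= 1.8695

1.8695


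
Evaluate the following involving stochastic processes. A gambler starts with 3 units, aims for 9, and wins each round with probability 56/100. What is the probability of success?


Gambler's ruin formula:
r = q/p = 0.4400/0.5600 = 0.7857
P(win) = (1 - r^i)/(1 - r^N)
= (1 - 0.7857^3)/(1 - 0.7857^9)
= 0.5813

0.5813


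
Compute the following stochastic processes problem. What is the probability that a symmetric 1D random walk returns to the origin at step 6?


P(S(6) = 0) = C(6,3) / 4^3
= 20 / 64
= 0.3125

0.3125


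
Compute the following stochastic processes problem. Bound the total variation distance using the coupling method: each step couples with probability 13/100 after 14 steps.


TV distance bound <= (1-delta)^n
= (1 - 0.1300)^14
= 0.8700^14
= 0.1423

0.1423


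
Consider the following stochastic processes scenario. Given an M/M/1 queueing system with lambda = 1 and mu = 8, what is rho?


rho = lambda/mu
= 1/8
= 0.1250

0.1250


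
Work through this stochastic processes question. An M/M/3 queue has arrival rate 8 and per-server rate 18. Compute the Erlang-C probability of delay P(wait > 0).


a = lambda/mu = 0.4444
rho = a/c = 0.1481
Erlang-C formula applied:
C(c,a) = 0.0110

0.0110


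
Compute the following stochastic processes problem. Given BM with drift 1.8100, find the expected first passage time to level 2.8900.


Expected first passage time = a/mu
= 2.8900/1.8100
= 1.5967

1.5967


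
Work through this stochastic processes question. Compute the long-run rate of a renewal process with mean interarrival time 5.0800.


Long-run renewal rate = 1/E(X)
= 1/5.0800
= 0.1969

0.1969


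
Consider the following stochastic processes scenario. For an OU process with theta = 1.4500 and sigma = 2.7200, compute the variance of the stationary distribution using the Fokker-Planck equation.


Stationary variance = sigma^2 / (2*theta)
= 2.7200^2 / (2*1.4500)
= 7.3984 / 2.9000
= 2.5512

2.5512


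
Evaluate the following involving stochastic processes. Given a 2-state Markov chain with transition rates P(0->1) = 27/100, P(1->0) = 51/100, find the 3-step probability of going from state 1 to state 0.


Computing P^3 by matrix multiplication.
P = [[0.7300, 0.2700], [0.5100, 0.4900]]
After raising P to the power 3:
P^3(1,0) = 0.6469

0.6469


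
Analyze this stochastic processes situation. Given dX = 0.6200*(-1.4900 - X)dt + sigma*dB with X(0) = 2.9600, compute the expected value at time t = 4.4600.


E[X(t)] = mu + (X(0) - mu)*exp(-theta*t)
= -1.4900 + (2.9600 - -1.4900)*exp(-0.6200*4.4600)
= -1.4900 + 4.4500 * 0.0630
= -1.2098

-1.2098


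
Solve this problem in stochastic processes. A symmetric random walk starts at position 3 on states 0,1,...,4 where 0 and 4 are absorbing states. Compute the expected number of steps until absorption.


For symmetric RW on 0,...,N with absorbing barriers, E(i) = i*(N-i)
E(3) = 3 * 1 = 3

3


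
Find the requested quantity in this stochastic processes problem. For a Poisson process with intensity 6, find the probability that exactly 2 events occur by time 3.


P(N(t)=k) = (lambda*t)^k * exp(-lambda*t) / k!
lambda*t = 18
= 18^2 * exp(-18) / 2!
= 324 * 1.5230e-08 / 2
= 2.4673e-06

2.4673e-06


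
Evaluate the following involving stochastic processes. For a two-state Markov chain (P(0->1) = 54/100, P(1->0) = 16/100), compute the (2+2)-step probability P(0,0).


P^4 = P^2 * P^2
Computing via matrix multiplication of the transition matrix.
Entry (0,0) of P^4 = 0.2348

0.2348


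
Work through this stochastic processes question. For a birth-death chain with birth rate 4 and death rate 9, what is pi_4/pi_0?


For birth-death process, pi_n/pi_0 = (lambda/mu)^n
= (4/9)^4
= 0.0390

0.0390


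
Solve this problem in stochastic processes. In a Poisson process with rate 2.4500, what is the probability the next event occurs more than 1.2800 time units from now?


P(X > t) = exp(-lambda * t)
= exp(-2.4500 * 1.2800)
= exp(-3.1360) = 0.0435

0.0435


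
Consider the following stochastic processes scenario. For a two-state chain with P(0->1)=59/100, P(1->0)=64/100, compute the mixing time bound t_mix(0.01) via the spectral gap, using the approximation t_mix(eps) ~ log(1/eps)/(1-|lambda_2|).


lambda_2 = |1 - p01 - p10| = |1 - 0.5900 - 0.6400| = 0.2300
t_mix ~ log(1/eps)/(1 - |lambda_2|)
= log(100)/(1 - 0.2300) = 4.6052/0.7700
= 5.9807

5.9807


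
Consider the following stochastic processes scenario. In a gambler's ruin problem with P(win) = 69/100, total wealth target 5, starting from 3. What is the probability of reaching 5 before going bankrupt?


Gambler's ruin formula:
r = q/p = 0.3100/0.6900 = 0.4493
P(win) = (1 - r^i)/(1 - r^N)
= (1 - 0.4493^3)/(1 - 0.4493^5)
= 0.9263

0.9263


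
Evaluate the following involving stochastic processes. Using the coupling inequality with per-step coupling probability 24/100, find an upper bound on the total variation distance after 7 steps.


TV distance bound <= (1-delta)^n
= (1 - 0.2400)^7
= 0.7600^7
= 0.1465

0.1465


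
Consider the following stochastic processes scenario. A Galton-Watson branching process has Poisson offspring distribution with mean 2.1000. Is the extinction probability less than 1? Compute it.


Since mu = 2.1000 > 1, extinction prob q < 1.
Solve s = exp(mu*(s-1)) iteratively.
q = 0.1779

0.1779


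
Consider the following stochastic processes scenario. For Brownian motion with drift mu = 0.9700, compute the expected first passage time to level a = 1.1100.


Expected first passage time = a/mu
= 1.1100/0.9700
= 1.1443

1.1443


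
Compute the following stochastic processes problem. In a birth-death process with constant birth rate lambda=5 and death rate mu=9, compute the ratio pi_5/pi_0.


For birth-death process, pi_n/pi_0 = (lambda/mu)^n
= (5/9)^5
= 0.0529

0.0529


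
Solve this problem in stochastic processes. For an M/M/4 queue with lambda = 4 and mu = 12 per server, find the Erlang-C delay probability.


a = lambda/mu = 0.3333
rho = a/c = 0.0833
Erlang-C formula applied:
C(c,a) = 4.0209e-04

4.0209e-04


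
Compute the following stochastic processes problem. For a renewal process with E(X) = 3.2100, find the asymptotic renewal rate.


Long-run renewal rate = 1/E(X)
= 1/3.2100
= 0.3115

0.3115


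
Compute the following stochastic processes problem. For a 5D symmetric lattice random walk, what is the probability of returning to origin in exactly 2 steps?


P(return in 2 steps) = P(reverse first step) = 1/(2d)
= 1/10
= 0.1000

0.1000


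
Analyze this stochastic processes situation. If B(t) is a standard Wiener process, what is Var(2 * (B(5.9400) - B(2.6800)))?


Var(alpha*(B(t)-B(s))) = alpha^2 * (t-s)
= 2^2 * (5.9400 - 2.6800)
= 4 * 3.2600
= 13.0400

13.0400


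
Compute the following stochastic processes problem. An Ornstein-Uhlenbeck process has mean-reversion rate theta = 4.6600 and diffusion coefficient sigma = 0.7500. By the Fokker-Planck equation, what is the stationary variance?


Stationary variance = sigma^2 / (2*theta)
= 0.7500^2 / (2*4.6600)
= 0.5625 / 9.3200
= 0.0604

0.0604


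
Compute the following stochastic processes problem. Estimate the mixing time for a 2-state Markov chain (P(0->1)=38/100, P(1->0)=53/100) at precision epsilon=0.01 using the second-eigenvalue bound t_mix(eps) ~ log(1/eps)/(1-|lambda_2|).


lambda_2 = |1 - p01 - p10| = |1 - 0.3800 - 0.5300| = 0.0900
t_mix ~ log(1/eps)/(1 - |lambda_2|)
= log(100)/(1 - 0.0900) = 4.6052/0.9100
= 5.0606

5.0606


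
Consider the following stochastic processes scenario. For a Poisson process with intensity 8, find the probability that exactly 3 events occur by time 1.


P(N(t)=k) = (lambda*t)^k * exp(-lambda*t) / k!
lambda*t = 8
= 8^3 * exp(-8) / 3!
= 512 * 3.3546e-04 / 6
= 0.0286

0.0286


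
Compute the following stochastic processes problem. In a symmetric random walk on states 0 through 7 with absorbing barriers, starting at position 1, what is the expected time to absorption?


For symmetric RW on 0,...,N with absorbing barriers, E(i) = i*(N-i)
E(1) = 1 * 6 = 6

6


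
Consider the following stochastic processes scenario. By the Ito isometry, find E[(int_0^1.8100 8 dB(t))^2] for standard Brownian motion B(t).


By Ito isometry: E[(int f dB)^2] = int f^2 dt
= 8^2 * 1.8100
= 64 * 1.8100 = 115.8400

115.8400


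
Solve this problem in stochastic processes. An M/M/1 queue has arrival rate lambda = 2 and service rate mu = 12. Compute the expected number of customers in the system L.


rho = 2/12 = 0.1667
L = rho/(1-rho)
= 0.1667/0.8333
= 0.2000

0.2000


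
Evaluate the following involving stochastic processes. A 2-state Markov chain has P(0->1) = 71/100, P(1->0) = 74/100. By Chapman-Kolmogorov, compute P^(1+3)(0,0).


P^4 = P^1 * P^3
Computing via matrix multiplication of the transition matrix.
Entry (0,0) of P^4 = 0.5304

0.5304


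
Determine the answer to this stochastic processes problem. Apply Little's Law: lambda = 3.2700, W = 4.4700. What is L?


Little's Law: L = lambda * W
= 3.2700 * 4.4700
= 14.6169

14.6169


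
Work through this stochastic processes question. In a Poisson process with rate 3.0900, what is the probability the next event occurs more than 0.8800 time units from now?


P(X > t) = exp(-lambda * t)
= exp(-3.0900 * 0.8800)
= exp(-2.7192) = 0.0659

0.0659


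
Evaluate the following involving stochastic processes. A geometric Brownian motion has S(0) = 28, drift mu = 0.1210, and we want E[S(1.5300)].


E[S(t)] = S(0) * exp(mu * t)
= 28 * exp(0.1210 * 1.5300)
= 28 * 1.2034
= 33.6945

33.6945


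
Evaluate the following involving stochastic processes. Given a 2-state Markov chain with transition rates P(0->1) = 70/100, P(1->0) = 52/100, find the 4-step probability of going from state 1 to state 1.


Computing P^4 by matrix multiplication.
P = [[0.3000, 0.7000], [0.5200, 0.4800]]
After raising P to the power 4:
P^4(1,1) = 0.5748

0.5748


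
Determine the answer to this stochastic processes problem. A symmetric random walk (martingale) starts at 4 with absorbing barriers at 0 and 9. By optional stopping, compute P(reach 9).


By optional stopping theorem: E(M at tau) = M(0) = 4
P(hit 9)*9 + P(hit 0)*0 = 4
P(hit 9) = (4 - 0)/(9 - 0) = 4/9 = 0.4444

0.4444


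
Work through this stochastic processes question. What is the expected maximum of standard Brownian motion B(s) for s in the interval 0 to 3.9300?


E(max B(s)) = sqrt(2t/pi)
= sqrt(2*3.9300/pi)
= sqrt(2.5019)
= 1.5817

1.5817


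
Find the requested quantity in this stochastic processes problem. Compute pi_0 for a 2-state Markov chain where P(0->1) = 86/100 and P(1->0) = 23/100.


Stationary distribution: pi_0 = p10/(p01+p10), pi_1 = p01/(p01+p10)
p01 = 0.8600, p10 = 0.2300
pi_0 = 0.2110

0.2110


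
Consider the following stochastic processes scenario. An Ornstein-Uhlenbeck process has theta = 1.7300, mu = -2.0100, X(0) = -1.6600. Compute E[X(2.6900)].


E[X(t)] = mu + (X(0) - mu)*exp(-theta*t)
= -2.0100 + (-1.6600 - -2.0100)*exp(-1.7300*2.6900)
= -2.0100 + 0.3500 * 0.0095
= -2.0067

-2.0067


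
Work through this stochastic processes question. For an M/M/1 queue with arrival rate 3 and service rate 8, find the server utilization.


rho = lambda/mu
= 3/8
= 0.3750

0.3750


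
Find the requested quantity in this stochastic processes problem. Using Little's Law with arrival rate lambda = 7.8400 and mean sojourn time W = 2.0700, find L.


Little's Law: L = lambda * W
= 7.8400 * 2.0700
= 16.2288

16.2288


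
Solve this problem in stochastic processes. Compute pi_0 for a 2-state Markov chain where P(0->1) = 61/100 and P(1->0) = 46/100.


Stationary distribution: pi_0 = p10/(p01+p10), pi_1 = p01/(p01+p10)
p01 = 0.6100, p10 = 0.4600
pi_0 = 0.4299

0.4299


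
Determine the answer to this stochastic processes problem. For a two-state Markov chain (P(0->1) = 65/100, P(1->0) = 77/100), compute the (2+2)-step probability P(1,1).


P^4 = P^2 * P^2
Computing via matrix multiplication of the transition matrix.
Entry (1,1) of P^4 = 0.4746

0.4746


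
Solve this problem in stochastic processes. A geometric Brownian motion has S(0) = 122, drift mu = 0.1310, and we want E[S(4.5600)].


E[S(t)] = S(0) * exp(mu * t)
= 122 * exp(0.1310 * 4.5600)
= 122 * 1.8173
= 221.7124

221.7124


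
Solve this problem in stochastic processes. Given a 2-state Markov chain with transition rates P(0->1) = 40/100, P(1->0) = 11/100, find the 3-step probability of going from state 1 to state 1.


Computing P^3 by matrix multiplication.
P = [[0.6000, 0.4000], [0.1100, 0.8900]]
After raising P to the power 3:
P^3(1,1) = 0.8097

0.8097


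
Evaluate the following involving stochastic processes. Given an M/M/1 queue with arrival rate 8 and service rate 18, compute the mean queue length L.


rho = 8/18 = 0.4444
L = rho/(1-rho)
= 0.4444/0.5556
= 0.8000

0.8000


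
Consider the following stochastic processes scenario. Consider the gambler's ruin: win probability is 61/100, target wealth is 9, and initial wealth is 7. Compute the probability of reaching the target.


Gambler's ruin formula:
r = q/p = 0.3900/0.6100 = 0.6393
P(win) = (1 - r^i)/(1 - r^N)
= (1 - 0.6393^7)/(1 - 0.6393^9)
= 0.9737

0.9737


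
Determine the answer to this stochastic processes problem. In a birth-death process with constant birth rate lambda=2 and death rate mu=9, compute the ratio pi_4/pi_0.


For birth-death process, pi_n/pi_0 = (lambda/mu)^n
= (2/9)^4
= 0.0024

0.0024


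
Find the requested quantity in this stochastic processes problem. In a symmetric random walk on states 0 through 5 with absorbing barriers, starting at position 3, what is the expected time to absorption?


For symmetric RW on 0,...,N with absorbing barriers, E(i) = i*(N-i)
E(3) = 3 * 2 = 6

6


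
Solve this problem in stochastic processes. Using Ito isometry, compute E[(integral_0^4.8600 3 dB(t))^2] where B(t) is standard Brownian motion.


By Ito isometry: E[(int f dB)^2] = int f^2 dt
= 3^2 * 4.8600
= 9 * 4.8600 = 43.7400

43.7400


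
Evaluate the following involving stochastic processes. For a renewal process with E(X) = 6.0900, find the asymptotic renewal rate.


Long-run renewal rate = 1/E(X)
= 1/6.0900
= 0.1642

0.1642


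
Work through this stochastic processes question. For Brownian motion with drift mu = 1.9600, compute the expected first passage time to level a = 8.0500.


Expected first passage time = a/mu
= 8.0500/1.9600
= 4.1071

4.1071


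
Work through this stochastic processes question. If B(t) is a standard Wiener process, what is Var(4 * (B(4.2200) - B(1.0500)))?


Var(alpha*(B(t)-B(s))) = alpha^2 * (t-s)
= 4^2 * (4.2200 - 1.0500)
= 16 * 3.1700
= 50.7200

50.7200


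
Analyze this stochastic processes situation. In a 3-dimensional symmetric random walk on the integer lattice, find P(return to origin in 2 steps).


P(return in 2 steps) = P(reverse first step) = 1/(2d)
= 1/6
= 0.1667

0.1667


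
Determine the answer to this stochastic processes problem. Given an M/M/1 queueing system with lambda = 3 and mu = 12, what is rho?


rho = lambda/mu
= 3/12
= 0.2500

0.2500


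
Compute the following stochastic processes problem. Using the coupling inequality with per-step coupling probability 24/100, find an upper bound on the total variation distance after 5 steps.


TV distance bound <= (1-delta)^n
= (1 - 0.2400)^5
= 0.7600^5
= 0.2536

0.2536


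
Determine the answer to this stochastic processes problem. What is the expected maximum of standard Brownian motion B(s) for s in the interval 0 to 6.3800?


E(max B(s)) = sqrt(2t/pi)
= sqrt(2*6.3800/pi)
= sqrt(4.0616)
= 2.0153

2.0153


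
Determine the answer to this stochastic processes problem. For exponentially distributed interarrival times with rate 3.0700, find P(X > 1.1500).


P(X > t) = exp(-lambda * t)
= exp(-3.0700 * 1.1500)
= exp(-3.5305) = 0.0293

0.0293


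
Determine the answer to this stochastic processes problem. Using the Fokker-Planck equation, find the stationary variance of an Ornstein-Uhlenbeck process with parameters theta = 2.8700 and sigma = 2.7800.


Stationary variance = sigma^2 / (2*theta)
= 2.7800^2 / (2*2.8700)
= 7.7284 / 5.7400
= 1.3464

1.3464


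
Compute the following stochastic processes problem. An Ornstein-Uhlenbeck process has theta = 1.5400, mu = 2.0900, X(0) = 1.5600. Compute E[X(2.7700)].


E[X(t)] = mu + (X(0) - mu)*exp(-theta*t)
= 2.0900 + (1.5600 - 2.0900)*exp(-1.5400*2.7700)
= 2.0900 + -0.5300 * 0.0140
= 2.0826

2.0826


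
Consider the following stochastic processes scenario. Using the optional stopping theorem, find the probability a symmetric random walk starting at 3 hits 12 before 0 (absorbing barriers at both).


By optional stopping theorem: E(M at tau) = M(0) = 3
P(hit 12)*12 + P(hit 0)*0 = 3
P(hit 12) = (3 - 0)/(12 - 0) = 1/4 = 0.2500

0.2500


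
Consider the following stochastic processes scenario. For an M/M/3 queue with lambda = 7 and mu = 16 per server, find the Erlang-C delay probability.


a = lambda/mu = 0.4375
rho = a/c = 0.1458
Erlang-C formula applied:
C(c,a) = 0.0105

0.0105


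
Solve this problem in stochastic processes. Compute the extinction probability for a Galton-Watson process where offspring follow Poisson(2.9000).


Since mu = 2.9000 > 1, extinction prob q < 1.
Solve s = exp(mu*(s-1)) iteratively.
q = 0.0668

0.0668


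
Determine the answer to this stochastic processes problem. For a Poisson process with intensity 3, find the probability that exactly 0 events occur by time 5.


P(N(t)=k) = (lambda*t)^k * exp(-lambda*t) / k!
lambda*t = 15
= 15^0 * exp(-15) / 0!
= 1 * 3.0590e-07 / 1
= 3.0590e-07

3.0590e-07


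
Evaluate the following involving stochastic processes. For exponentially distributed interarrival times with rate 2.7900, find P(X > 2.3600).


P(X > t) = exp(-lambda * t)
= exp(-2.7900 * 2.3600)
= exp(-6.5844) = 0.0014

0.0014


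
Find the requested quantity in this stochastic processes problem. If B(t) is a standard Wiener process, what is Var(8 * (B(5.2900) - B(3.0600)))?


Var(alpha*(B(t)-B(s))) = alpha^2 * (t-s)
= 8^2 * (5.2900 - 3.0600)
= 64 * 2.2300
= 142.7200

142.7200


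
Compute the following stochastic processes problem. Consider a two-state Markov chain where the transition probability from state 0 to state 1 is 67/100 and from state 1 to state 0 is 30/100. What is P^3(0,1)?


Computing P^3 by matrix multiplication.
P = [[0.3300, 0.6700], [0.3000, 0.7000]]
After raising P to the power 3:
P^3(0,1) = 0.6907

0.6907


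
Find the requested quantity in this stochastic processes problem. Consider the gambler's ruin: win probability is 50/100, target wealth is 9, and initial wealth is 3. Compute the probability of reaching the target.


p = 1/2: P(win) = i/N = 3/9
= 0.3333

0.3333


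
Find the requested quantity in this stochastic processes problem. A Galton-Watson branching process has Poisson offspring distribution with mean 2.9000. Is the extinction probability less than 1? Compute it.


Since mu = 2.9000 > 1, extinction prob q < 1.
Solve s = exp(mu*(s-1)) iteratively.
q = 0.0668

0.0668


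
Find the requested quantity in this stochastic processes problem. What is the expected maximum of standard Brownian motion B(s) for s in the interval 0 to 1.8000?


E(max B(s)) = sqrt(2t/pi)
= sqrt(2*1.8000/pi)
= sqrt(1.1459)
= 1.0705

1.0705


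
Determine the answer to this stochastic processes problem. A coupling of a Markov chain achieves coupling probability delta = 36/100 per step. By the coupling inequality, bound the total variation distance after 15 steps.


TV distance bound <= (1-delta)^n
= (1 - 0.3600)^15
= 0.6400^15
= 0.0012

0.0012


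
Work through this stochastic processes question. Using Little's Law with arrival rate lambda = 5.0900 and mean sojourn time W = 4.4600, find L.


Little's Law: L = lambda * W
= 5.0900 * 4.4600
= 22.7014

22.7014


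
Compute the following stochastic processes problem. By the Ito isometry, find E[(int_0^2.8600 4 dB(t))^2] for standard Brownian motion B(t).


By Ito isometry: E[(int f dB)^2] = int f^2 dt
= 4^2 * 2.8600
= 16 * 2.8600 = 45.7600

45.7600


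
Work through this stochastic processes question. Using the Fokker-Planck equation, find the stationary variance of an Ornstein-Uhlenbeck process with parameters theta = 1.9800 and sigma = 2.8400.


Stationary variance = sigma^2 / (2*theta)
= 2.8400^2 / (2*1.9800)
= 8.0656 / 3.9600
= 2.0368

2.0368


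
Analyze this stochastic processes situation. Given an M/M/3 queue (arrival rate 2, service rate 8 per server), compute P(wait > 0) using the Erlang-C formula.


a = lambda/mu = 0.2500
rho = a/c = 0.0833
Erlang-C formula applied:
C(c,a) = 0.0022

0.0022


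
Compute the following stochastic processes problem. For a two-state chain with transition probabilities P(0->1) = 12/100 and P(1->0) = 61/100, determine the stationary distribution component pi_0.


Stationary distribution: pi_0 = p10/(p01+p10), pi_1 = p01/(p01+p10)
p01 = 0.1200, p10 = 0.6100
pi_0 = 0.8356

0.8356


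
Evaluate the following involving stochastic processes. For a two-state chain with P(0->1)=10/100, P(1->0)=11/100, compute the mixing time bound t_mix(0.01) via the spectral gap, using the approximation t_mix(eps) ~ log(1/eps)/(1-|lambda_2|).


lambda_2 = |1 - p01 - p10| = |1 - 0.1000 - 0.1100| = 0.7900
t_mix ~ log(1/eps)/(1 - |lambda_2|)
= log(100)/(1 - 0.7900) = 4.6052/0.2100
= 21.9294

21.9294


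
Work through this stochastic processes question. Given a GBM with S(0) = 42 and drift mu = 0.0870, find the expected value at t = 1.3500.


E[S(t)] = S(0) * exp(mu * t)
= 42 * exp(0.0870 * 1.3500)
= 42 * 1.1246
= 47.2343

47.2343


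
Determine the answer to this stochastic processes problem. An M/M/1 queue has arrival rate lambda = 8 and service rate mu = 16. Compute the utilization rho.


rho = lambda/mu
= 8/16
= 0.5000

0.5000


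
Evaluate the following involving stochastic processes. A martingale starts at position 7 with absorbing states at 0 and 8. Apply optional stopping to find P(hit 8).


By optional stopping theorem: E(M at tau) = M(0) = 7
P(hit 8)*8 + P(hit 0)*0 = 7
P(hit 8) = (7 - 0)/(8 - 0) = 7/8 = 0.8750

0.8750


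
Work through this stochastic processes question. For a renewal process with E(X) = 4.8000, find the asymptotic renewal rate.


Long-run renewal rate = 1/E(X)
= 1/4.8000
= 0.2083

0.2083


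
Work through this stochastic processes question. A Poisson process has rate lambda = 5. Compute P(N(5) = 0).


P(N(t)=k) = (lambda*t)^k * exp(-lambda*t) / k!
lambda*t = 25
= 25^0 * exp(-25) / 0!
= 1 * 1.3888e-11 / 1
= 1.3888e-11

1.3888e-11


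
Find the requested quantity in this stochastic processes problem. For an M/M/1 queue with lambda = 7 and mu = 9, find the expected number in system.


rho = 7/9 = 0.7778
L = rho/(1-rho)
= 0.7778/0.2222
= 3.5000

3.5000


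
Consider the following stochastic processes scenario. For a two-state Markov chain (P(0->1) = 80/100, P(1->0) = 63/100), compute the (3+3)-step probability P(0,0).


P^6 = P^3 * P^3
Computing via matrix multiplication of the transition matrix.
Entry (0,0) of P^6 = 0.4441

0.4441


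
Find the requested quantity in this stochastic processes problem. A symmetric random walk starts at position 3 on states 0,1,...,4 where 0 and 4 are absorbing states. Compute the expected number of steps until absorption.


For symmetric RW on 0,...,N with absorbing barriers, E(i) = i*(N-i)
E(3) = 3 * 1 = 3

3


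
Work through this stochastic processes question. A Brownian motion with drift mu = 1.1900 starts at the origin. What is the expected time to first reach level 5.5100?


Expected first passage time = a/mu
= 5.5100/1.1900
= 4.6303

4.6303


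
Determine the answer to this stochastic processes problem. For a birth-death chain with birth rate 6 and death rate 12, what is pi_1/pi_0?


For birth-death process, pi_n/pi_0 = (lambda/mu)^n
= (6/12)^1
= 0.5000

0.5000


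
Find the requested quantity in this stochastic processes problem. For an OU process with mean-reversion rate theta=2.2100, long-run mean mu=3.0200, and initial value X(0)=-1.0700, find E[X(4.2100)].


E[X(t)] = mu + (X(0) - mu)*exp(-theta*t)
= 3.0200 + (-1.0700 - 3.0200)*exp(-2.2100*4.2100)
= 3.0200 + -4.0900 * 9.1050e-05
= 3.0196

3.0196


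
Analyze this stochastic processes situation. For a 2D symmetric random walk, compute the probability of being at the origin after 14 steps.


P = C(14,7)^2 / 4^14
= 3432^2 / 268435456
= 11778624 / 268435456
= 0.0439

0.0439


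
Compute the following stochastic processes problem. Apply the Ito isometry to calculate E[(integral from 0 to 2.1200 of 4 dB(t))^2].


By Ito isometry: E[(int f dB)^2] = int f^2 dt
= 4^2 * 2.1200
= 16 * 2.1200 = 33.9200

33.9200


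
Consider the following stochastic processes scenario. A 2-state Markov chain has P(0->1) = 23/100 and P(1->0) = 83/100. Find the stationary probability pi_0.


Stationary distribution: pi_0 = p10/(p01+p10), pi_1 = p01/(p01+p10)
p01 = 0.2300, p10 = 0.8300
pi_0 = 0.7830

0.7830


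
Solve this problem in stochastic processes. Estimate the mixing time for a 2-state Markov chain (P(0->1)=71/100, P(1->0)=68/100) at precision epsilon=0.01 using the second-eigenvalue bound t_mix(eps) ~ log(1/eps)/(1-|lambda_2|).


lambda_2 = |1 - p01 - p10| = |1 - 0.7100 - 0.6800| = 0.3900
t_mix ~ log(1/eps)/(1 - |lambda_2|)
= log(100)/(1 - 0.3900) = 4.6052/0.6100
= 7.5495

7.5495


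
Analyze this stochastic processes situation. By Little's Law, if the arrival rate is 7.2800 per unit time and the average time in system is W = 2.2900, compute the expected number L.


Little's Law: L = lambda * W
= 7.2800 * 2.2900
= 16.6712

16.6712


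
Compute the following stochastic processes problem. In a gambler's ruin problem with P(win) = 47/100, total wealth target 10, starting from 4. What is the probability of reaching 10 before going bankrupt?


Gambler's ruin formula:
r = q/p = 0.5300/0.4700 = 1.1277
P(win) = (1 - r^i)/(1 - r^N)
= (1 - 1.1277^4)/(1 - 1.1277^10)
= 0.2654

0.2654


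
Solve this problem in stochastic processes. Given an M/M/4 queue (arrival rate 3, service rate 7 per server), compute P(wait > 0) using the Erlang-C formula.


a = lambda/mu = 0.4286
rho = a/c = 0.1071
Erlang-C formula applied:
C(c,a) = 0.0010

0.0010


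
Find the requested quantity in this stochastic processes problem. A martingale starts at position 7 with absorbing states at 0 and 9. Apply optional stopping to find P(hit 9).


By optional stopping theorem: E(M at tau) = M(0) = 7
P(hit 9)*9 + P(hit 0)*0 = 7
P(hit 9) = (7 - 0)/(9 - 0) = 7/9 = 0.7778

0.7778


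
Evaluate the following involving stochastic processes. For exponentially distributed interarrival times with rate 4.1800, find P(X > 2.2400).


P(X > t) = exp(-lambda * t)
= exp(-4.1800 * 2.2400)
= exp(-9.3632) = 8.5825e-05

8.5825e-05


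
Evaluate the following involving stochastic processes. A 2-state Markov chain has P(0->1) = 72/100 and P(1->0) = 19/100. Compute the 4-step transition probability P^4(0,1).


Computing P^4 by matrix multiplication.
P = [[0.2800, 0.7200], [0.1900, 0.8100]]
After raising P to the power 4:
P^4(0,1) = 0.7912

0.7912


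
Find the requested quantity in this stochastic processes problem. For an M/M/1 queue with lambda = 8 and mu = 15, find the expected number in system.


rho = 8/15 = 0.5333
L = rho/(1-rho)
= 0.5333/0.4667
= 1.1429

1.1429


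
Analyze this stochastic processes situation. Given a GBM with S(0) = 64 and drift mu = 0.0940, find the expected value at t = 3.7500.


E[S(t)] = S(0) * exp(mu * t)
= 64 * exp(0.0940 * 3.7500)
= 64 * 1.4226
= 91.0477

91.0477


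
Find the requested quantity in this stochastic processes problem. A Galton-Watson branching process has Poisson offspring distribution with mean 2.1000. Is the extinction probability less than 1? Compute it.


Since mu = 2.1000 > 1, extinction prob q < 1.
Solve s = exp(mu*(s-1)) iteratively.
q = 0.1779

0.1779


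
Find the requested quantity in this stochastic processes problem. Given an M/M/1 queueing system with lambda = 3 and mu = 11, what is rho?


rho = lambda/mu
= 3/11
= 0.2727

0.2727


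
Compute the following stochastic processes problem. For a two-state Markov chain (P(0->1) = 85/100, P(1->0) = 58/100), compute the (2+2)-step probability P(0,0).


P^4 = P^2 * P^2
Computing via matrix multiplication of the transition matrix.
Entry (0,0) of P^4 = 0.4259

0.4259


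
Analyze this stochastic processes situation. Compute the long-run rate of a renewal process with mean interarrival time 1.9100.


Long-run renewal rate = 1/E(X)
= 1/1.9100
= 0.5236

0.5236


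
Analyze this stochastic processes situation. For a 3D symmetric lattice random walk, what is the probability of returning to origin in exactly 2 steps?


P(return in 2 steps) = P(reverse first step) = 1/(2d)
= 1/6
= 0.1667

0.1667


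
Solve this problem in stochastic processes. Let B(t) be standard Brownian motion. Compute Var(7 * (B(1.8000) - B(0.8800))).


Var(alpha*(B(t)-B(s))) = alpha^2 * (t-s)
= 7^2 * (1.8000 - 0.8800)
= 49 * 0.9200
= 45.0800

45.0800


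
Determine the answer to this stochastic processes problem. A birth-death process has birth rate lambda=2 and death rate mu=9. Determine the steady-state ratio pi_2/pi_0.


For birth-death process, pi_n/pi_0 = (lambda/mu)^n
= (2/9)^2
= 0.0494

0.0494


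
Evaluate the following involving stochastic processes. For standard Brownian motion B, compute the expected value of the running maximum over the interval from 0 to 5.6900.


E(max B(s)) = sqrt(2t/pi)
= sqrt(2*5.6900/pi)
= sqrt(3.6224)
= 1.9033

1.9033


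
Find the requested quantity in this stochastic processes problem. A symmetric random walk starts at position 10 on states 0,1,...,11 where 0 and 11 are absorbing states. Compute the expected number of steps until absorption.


For symmetric RW on 0,...,N with absorbing barriers, E(i) = i*(N-i)
E(10) = 10 * 1 = 10

10


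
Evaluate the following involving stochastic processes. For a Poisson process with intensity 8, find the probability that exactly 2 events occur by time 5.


P(N(t)=k) = (lambda*t)^k * exp(-lambda*t) / k!
lambda*t = 40
= 40^2 * exp(-40) / 2!
= 1600 * 4.2484e-18 / 2
= 3.3987e-15

3.3987e-15


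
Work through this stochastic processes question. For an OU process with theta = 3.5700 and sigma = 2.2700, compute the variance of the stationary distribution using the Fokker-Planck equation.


Stationary variance = sigma^2 / (2*theta)
= 2.2700^2 / (2*3.5700)
= 5.1529 / 7.1400
= 0.7217

0.7217


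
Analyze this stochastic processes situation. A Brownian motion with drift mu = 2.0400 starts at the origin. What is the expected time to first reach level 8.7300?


Expected first passage time = a/mu
= 8.7300/2.0400
= 4.2794

4.2794


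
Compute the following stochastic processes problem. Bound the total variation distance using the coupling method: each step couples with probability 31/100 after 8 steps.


TV distance bound <= (1-delta)^n
= (1 - 0.3100)^8
= 0.6900^8
= 0.0514

0.0514


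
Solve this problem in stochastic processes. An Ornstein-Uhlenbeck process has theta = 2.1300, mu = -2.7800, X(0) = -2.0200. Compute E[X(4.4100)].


E[X(t)] = mu + (X(0) - mu)*exp(-theta*t)
= -2.7800 + (-2.0200 - -2.7800)*exp(-2.1300*4.4100)
= -2.7800 + 0.7600 * 8.3280e-05
= -2.7799

-2.7799


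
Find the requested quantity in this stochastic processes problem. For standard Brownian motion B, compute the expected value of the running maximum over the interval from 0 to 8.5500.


E(max B(s)) = sqrt(2t/pi)
= sqrt(2*8.5500/pi)
= sqrt(5.4431)
= 2.3330

2.3330


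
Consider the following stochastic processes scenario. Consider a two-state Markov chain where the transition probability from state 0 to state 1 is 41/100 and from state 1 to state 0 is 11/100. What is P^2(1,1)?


Computing P^2 by matrix multiplication.
P = [[0.5900, 0.4100], [0.1100, 0.8900]]
After raising P to the power 2:
P^2(1,1) = 0.8372

0.8372


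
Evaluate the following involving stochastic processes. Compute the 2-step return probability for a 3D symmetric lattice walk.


P(return in 2 steps) = P(reverse first step) = 1/(2d)
= 1/6
= 0.1667

0.1667


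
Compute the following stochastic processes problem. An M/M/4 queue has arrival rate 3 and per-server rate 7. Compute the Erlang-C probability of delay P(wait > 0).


a = lambda/mu = 0.4286
rho = a/c = 0.1071
Erlang-C formula applied:
C(c,a) = 0.0010

0.0010


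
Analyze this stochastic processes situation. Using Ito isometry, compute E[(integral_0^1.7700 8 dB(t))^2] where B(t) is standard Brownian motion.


By Ito isometry: E[(int f dB)^2] = int f^2 dt
= 8^2 * 1.7700
= 64 * 1.7700 = 113.2800

113.2800


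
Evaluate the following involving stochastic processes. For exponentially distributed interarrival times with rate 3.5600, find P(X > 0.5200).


P(X > t) = exp(-lambda * t)
= exp(-3.5600 * 0.5200)
= exp(-1.8512) = 0.1570

0.1570


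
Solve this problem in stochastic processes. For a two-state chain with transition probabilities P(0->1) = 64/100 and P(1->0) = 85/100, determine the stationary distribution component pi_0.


Stationary distribution: pi_0 = p10/(p01+p10), pi_1 = p01/(p01+p10)
p01 = 0.6400, p10 = 0.8500
pi_0 = 0.5705

0.5705


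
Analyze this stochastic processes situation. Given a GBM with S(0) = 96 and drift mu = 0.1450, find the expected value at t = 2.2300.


E[S(t)] = S(0) * exp(mu * t)
= 96 * exp(0.1450 * 2.2300)
= 96 * 1.3817
= 132.6479

132.6479


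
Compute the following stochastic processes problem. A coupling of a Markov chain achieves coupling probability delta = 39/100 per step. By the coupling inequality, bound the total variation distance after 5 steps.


TV distance bound <= (1-delta)^n
= (1 - 0.3900)^5
= 0.6100^5
= 0.0845

0.0845


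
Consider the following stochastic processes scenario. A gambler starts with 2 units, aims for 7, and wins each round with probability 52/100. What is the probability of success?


Gambler's ruin formula:
r = q/p = 0.4800/0.5200 = 0.9231
P(win) = (1 - r^i)/(1 - r^N)
= (1 - 0.9231^2)/(1 - 0.9231^7)
= 0.3449

0.3449


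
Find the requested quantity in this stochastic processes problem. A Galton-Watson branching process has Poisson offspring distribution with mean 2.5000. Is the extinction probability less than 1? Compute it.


Since mu = 2.5000 > 1, extinction prob q < 1.
Solve s = exp(mu*(s-1)) iteratively.
q = 0.1074

0.1074


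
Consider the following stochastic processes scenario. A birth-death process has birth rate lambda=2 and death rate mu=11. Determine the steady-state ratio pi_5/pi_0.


For birth-death process, pi_n/pi_0 = (lambda/mu)^n
= (2/11)^5
= 1.9869e-04

1.9869e-04


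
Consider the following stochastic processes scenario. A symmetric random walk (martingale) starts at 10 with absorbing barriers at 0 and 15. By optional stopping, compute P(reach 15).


By optional stopping theorem: E(M at tau) = M(0) = 10
P(hit 15)*15 + P(hit 0)*0 = 10
P(hit 15) = (10 - 0)/(15 - 0) = 2/3 = 0.6667

0.6667


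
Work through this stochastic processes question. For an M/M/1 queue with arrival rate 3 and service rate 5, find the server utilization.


rho = lambda/mu
= 3/5
= 0.6000

0.6000


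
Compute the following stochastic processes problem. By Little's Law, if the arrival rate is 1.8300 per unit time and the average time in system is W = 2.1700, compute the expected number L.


Little's Law: L = lambda * W
= 1.8300 * 2.1700
= 3.9711

3.9711


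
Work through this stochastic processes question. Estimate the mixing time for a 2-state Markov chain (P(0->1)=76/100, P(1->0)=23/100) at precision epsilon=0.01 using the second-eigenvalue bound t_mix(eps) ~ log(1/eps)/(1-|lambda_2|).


lambda_2 = |1 - p01 - p10| = |1 - 0.7600 - 0.2300| = 0.0100
t_mix ~ log(1/eps)/(1 - |lambda_2|)
= log(100)/(1 - 0.0100) = 4.6052/0.9900
= 4.6517

4.6517


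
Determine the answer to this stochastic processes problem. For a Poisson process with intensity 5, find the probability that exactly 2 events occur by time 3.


P(N(t)=k) = (lambda*t)^k * exp(-lambda*t) / k!
lambda*t = 15
= 15^2 * exp(-15) / 2!
= 225 * 3.0590e-07 / 2
= 3.4414e-05

3.4414e-05


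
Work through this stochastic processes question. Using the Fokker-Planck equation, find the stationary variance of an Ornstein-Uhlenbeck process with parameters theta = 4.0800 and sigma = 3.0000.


Stationary variance = sigma^2 / (2*theta)
= 3.0000^2 / (2*4.0800)
= 9.0000 / 8.1600
= 1.1029

1.1029


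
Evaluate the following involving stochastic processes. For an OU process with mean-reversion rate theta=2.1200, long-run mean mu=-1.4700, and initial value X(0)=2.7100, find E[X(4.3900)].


E[X(t)] = mu + (X(0) - mu)*exp(-theta*t)
= -1.4700 + (2.7100 - -1.4700)*exp(-2.1200*4.3900)
= -1.4700 + 4.1800 * 9.0805e-05
= -1.4696

-1.4696


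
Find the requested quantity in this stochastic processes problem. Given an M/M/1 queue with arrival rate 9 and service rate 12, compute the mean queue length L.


rho = 9/12 = 0.7500
L = rho/(1-rho)
= 0.7500/0.2500
= 3.0000

3.0000


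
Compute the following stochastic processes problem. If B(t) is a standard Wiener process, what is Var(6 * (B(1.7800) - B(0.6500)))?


Var(alpha*(B(t)-B(s))) = alpha^2 * (t-s)
= 6^2 * (1.7800 - 0.6500)
= 36 * 1.1300
= 40.6800

40.6800
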